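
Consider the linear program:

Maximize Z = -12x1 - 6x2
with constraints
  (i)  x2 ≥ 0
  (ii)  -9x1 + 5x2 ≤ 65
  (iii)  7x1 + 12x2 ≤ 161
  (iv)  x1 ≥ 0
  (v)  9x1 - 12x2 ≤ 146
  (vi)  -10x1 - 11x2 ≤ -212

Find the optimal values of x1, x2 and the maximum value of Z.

Feasible corners and Z = -12x1 - 6x2:
  (307/16, 427/192) → Z = -7795/32
  (773/43, 126/43) → Z = -10032/43
  (4150/219, 448/219) → Z = -17496/73

The optimum lies where 7x1 + 12x2 = 161 and -10x1 - 11x2 = -212.
Solving simultaneously gives x1 = 773/43, x2 = 126/43.

x1 = 773/43, x2 = 126/43, maximum Z = -10032/43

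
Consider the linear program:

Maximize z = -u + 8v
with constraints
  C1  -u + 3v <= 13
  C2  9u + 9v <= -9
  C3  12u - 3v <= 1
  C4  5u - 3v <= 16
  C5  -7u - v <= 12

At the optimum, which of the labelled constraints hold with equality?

Extreme points and z = -u + 8v:
  (-2/15, -13/15) → z = -34/5
  (-11/6, 5/6) → z = 17/2
  (-35/33, -151/33) → z = -391/11

The maximum is at (-11/6, 5/6). Substituting into each constraint, equality holds for C2 and C5; the remaining constraints have slack.

C2 and C5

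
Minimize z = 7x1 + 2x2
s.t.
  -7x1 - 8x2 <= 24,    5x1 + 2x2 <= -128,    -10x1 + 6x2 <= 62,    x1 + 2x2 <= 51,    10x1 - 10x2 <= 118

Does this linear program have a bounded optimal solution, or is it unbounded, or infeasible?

The boundaries -7x1 - 8x2 = 24 and 5x1 + 2x2 = -128 meet at (-488/13, 388/13), but that point violates -10x1 + 6x2 ≤ 62. Every candidate vertex is excluded by some other constraint, so the feasible region is empty.

infeasible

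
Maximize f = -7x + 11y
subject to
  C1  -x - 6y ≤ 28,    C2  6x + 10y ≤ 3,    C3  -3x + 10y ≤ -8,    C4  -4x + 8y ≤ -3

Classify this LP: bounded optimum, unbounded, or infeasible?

bounded optimum

Extreme points and f = -7x + 11y:
  (149/13, -171/26) → f = -3967/26
  (-103/16, -115/32) → f = 177/32
  (11/9, -13/30) → f = -1199/90
  (-17/8, -23/16) → f = -15/16
The feasible region has finitely many vertices and no improving ray; the maximum is 177/32 at (-103/16, -115/32).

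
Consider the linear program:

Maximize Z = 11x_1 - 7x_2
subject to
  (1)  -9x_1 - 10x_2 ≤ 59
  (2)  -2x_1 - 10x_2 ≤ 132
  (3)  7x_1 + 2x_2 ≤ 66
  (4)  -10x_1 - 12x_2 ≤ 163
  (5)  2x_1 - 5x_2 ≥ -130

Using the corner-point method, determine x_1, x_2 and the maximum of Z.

Feasible corners and Z = 11x_1 - 7x_2:
  (73/7, -107/7) → Z = 1552/7
  (-319/13, 1052/65) → Z = -24909/65
  (14, -16) → Z = 266
  (70/39, 1042/39) → Z = -6524/39

The binding constraints are -2x_1 - 10x_2 = 132 and 7x_1 + 2x_2 = 66.
Solving simultaneously gives x_1 = 14, x_2 = -16.

x_1 = 14, x_2 = -16, maximum Z = 266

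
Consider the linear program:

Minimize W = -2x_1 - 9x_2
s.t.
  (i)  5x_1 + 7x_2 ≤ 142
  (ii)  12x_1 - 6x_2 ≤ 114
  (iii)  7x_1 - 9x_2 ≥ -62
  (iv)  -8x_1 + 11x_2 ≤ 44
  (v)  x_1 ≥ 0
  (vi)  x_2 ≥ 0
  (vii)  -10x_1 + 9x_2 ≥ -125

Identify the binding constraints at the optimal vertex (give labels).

Extreme points and W = -2x_1 - 9x_2:
  (275/19, 189/19) → W = -2251/19
  (418/37, 452/37) → W = -4904/37
  (19/2, 0) → W = -19
  (0, 4) → W = -36
  (0, 0) → W = 0

The minimum is at (418/37, 452/37). Substituting into each constraint, equality holds for (i) and (iv); the remaining constraints have slack.

(i) and (iv)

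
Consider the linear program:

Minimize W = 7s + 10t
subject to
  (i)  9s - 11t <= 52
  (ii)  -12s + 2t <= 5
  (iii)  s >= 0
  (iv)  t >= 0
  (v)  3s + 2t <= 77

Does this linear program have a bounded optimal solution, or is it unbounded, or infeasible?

Corner points and W = 7s + 10t:
  (52/9, 0) → W = 364/9
  (317/17, 179/17) → W = 4009/17
  (0, 5/2) → W = 25
  (24/5, 313/10) → W = 1733/5
  (0, 0) → W = 0
The feasible region has finitely many vertices and no improving ray; the minimum is 0 at (0, 0).

bounded optimum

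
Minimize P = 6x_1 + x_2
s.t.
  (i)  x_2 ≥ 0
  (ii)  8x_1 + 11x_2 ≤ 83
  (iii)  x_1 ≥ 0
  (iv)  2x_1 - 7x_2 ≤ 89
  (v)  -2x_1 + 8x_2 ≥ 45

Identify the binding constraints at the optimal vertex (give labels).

Vertices and P = 6x_1 + x_2:
  (0, 83/11) → P = 83/11
  (169/86, 263/43) → P = 770/43
  (0, 45/8) → P = 45/8

The minimum is at (0, 45/8). Substituting into each constraint, equality holds for (iii) and (v); the remaining constraints have slack.

(iii) and (v)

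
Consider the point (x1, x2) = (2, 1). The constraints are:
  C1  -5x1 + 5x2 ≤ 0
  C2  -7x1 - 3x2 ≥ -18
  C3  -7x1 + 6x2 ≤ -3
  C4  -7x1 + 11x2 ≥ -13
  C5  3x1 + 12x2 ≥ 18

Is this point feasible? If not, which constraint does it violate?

C1: -5 ≤ 0 ✓
C2: -17 ≥ -18 ✓
C3: -8 ≤ -3 ✓
C4: -3 ≥ -13 ✓
C5: 18 ≥ 18 ✓

feasible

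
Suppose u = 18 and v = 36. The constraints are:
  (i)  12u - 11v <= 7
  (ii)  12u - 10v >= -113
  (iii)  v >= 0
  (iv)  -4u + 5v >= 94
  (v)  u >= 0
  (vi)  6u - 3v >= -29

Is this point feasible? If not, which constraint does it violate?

Constraint (ii): 12u - 10v = -144, which is not ≥ -113. All other constraints are satisfied.

not feasible — violates (ii)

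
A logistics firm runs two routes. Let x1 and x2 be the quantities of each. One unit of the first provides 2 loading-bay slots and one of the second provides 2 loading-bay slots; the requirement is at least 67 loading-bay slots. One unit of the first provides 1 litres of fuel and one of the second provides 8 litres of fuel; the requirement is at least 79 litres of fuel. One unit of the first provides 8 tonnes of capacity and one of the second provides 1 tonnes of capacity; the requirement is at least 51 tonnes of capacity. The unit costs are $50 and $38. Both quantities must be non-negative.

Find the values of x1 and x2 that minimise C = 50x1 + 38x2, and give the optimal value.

The feasible region is unbounded (it extends along (0, 1), (1, 0)), but C strictly increases along every unbounded feasible direction, so there is no improving ray and the minimum is attained at a vertex.

The binding constraints are 2x1 + 2x2 = 67 and 8x1 + x2 = 51.
Solving simultaneously gives x1 = 5/2, x2 = 31.

x1 = 5/2, x2 = 31, minimum C = 1303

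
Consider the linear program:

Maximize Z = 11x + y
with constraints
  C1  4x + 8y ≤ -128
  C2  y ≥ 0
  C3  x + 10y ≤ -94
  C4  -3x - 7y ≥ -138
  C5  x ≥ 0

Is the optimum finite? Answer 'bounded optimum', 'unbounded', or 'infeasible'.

The boundaries 4x + 8y = -128 and x = 0 meet at (0, -16), but that point violates y ≥ 0. Every candidate vertex is excluded by some other constraint, so the feasible region is empty.

infeasible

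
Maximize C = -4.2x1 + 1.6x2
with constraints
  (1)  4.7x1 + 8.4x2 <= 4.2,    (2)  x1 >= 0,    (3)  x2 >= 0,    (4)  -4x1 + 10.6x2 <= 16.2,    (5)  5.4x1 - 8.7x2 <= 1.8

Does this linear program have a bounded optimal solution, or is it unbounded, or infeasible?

bounded optimum

Feasible corners and C = -4.2x1 + 1.6x2:
  (0, 0.5) → C = 0.8
  (1722/2875, 474/2875) → C = -6474/2875
  (0, 0) → C = 0
  (1/3, 0) → C = -1.4
The feasible region has finitely many vertices and no improving ray; the maximum is 0.8 at (0, 0.5).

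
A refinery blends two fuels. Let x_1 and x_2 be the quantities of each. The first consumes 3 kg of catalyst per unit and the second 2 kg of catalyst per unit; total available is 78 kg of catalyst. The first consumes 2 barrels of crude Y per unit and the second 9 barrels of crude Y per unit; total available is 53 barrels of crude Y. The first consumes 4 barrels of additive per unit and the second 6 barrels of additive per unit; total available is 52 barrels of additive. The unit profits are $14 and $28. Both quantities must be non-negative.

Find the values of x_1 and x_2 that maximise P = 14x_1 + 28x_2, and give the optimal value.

Extreme points and P = 14x_1 + 28x_2:
  (0, 0) → P = 0
  (0, 53/9) → P = 1484/9
  (13, 0) → P = 182
  (25/4, 9/2) → P = 427/2

The optimum lies where 2x_1 + 9x_2 = 53 and 4x_1 + 6x_2 = 52.
Solving simultaneously gives x_1 = 25/4, x_2 = 9/2.

x_1 = 25/4, x_2 = 9/2, maximum P = 427/2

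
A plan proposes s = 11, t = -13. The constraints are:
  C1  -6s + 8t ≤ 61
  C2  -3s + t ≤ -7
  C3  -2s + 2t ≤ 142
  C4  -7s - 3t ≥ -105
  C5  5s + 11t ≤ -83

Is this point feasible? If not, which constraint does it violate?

C1: -170 ≤ 61 ✓
C2: -46 ≤ -7 ✓
C3: -48 ≤ 142 ✓
C4: -38 ≥ -105 ✓
C5: -88 ≤ -83 ✓

feasible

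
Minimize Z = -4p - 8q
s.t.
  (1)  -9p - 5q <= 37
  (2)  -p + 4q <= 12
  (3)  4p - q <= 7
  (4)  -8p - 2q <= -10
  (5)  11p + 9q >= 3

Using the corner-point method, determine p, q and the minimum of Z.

p = 8/3, q = 11/3, minimum Z = -40

Feasible corners and Z = -4p - 8q:
  (8/3, 11/3) → Z = -40
  (8/17, 53/17) → Z = -456/17
  (3/2, -1) → Z = 2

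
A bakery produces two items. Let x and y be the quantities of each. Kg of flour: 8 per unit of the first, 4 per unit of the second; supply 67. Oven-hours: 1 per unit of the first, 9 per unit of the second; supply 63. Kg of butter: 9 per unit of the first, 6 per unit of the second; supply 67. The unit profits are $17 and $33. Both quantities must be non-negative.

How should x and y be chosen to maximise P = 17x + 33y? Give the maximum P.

x = 3, y = 20/3, maximum P = 271

Vertices and P = 17x + 33y:
  (0, 0) → P = 0
  (0, 7) → P = 231
  (67/9, 0) → P = 1139/9
  (3, 20/3) → P = 271

At the optimal vertex, x + 9y = 63 and 9x + 6y = 67.
Solving simultaneously gives x = 3, y = 20/3.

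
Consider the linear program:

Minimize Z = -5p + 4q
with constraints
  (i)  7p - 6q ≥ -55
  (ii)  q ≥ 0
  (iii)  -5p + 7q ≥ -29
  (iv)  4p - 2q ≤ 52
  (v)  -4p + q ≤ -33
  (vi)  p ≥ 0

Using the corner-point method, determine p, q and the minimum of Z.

p = 17, q = 8, minimum Z = -53

Extreme points and Z = -5p + 4q:
  (211/5, 292/5) → Z = 113/5
  (253/17, 451/17) → Z = 539/17
  (17, 8) → Z = -53
  (202/23, 49/23) → Z = -814/23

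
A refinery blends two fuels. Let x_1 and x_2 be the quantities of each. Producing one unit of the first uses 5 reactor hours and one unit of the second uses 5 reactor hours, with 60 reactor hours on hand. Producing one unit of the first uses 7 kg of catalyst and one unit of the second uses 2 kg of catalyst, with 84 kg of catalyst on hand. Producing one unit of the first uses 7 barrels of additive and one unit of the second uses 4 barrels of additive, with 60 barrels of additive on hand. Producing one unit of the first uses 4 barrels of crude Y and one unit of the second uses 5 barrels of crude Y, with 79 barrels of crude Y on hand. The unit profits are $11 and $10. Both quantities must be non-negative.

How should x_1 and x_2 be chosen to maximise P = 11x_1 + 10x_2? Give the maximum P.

Feasible corners and P = 11x_1 + 10x_2:
  (0, 0) → P = 0
  (0, 12) → P = 120
  (60/7, 0) → P = 660/7
  (4, 8) → P = 124

The optimum lies where 5x_1 + 5x_2 = 60 and 7x_1 + 4x_2 = 60.
Solving simultaneously gives x_1 = 4, x_2 = 8.

x_1 = 4, x_2 = 8, maximum P = 124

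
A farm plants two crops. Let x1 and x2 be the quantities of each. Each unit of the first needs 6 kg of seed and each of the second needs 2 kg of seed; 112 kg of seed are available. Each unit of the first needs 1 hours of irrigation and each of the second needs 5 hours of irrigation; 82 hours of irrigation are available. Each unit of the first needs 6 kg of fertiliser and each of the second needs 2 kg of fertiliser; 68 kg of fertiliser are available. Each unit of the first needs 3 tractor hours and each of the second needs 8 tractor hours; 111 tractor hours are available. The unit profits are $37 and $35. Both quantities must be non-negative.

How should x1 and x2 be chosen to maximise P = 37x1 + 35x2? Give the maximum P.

Corner points and P = 37x1 + 35x2:
  (0, 0) → P = 0
  (0, 111/8) → P = 3885/8
  (34/3, 0) → P = 1258/3
  (23/3, 11) → P = 2006/3

x1 = 23/3, x2 = 11, maximum P = 2006/3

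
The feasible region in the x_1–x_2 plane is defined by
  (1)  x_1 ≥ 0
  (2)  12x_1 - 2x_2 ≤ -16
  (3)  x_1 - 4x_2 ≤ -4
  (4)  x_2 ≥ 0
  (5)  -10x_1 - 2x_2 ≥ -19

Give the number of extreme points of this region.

Pairwise boundary intersections that survive every other constraint:
  (0, 8)
  (0, 19/2)
  (3/22, 97/11)

3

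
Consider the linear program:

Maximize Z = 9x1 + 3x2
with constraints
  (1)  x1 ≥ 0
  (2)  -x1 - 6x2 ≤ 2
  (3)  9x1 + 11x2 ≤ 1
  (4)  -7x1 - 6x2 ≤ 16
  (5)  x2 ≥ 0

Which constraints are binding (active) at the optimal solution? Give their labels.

(3) and (5)

Corner points and Z = 9x1 + 3x2:
  (0, 1/11) → Z = 3/11
  (0, 0) → Z = 0
  (1/9, 0) → Z = 1

The maximum is at (1/9, 0). Substituting into each constraint, equality holds for (3) and (5); the remaining constraints have slack.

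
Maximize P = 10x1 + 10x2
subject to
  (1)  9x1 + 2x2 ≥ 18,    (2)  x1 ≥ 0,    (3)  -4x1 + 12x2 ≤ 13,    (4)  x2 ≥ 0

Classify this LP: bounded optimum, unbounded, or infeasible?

unbounded

From the feasible point (95/58, 189/116), moving in the direction (12, 4) keeps every constraint satisfied while P increases without bound.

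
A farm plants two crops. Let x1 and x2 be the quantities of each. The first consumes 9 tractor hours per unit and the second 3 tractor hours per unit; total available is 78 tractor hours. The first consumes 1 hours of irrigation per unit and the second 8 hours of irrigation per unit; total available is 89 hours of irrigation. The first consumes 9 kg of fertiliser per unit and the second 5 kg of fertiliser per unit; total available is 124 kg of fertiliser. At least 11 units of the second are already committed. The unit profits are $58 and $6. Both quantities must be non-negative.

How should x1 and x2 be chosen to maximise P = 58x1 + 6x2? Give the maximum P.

x1 = 1, x2 = 11, maximum P = 124

The optimum lies where x1 + 8x2 = 89 and x2 = 11.
Solving simultaneously gives x1 = 1, x2 = 11.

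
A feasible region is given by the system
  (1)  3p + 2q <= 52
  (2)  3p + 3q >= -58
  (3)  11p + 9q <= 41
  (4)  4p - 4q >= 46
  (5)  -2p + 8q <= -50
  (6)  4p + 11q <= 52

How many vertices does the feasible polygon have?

5

Of the 15 pairwise boundary intersections, those satisfying every inequality are:
  (272/3, -110)
  (386/5, -449/5)
  (-47/12, -185/12)
  (389/53, -234/53)
  (7, -9/2)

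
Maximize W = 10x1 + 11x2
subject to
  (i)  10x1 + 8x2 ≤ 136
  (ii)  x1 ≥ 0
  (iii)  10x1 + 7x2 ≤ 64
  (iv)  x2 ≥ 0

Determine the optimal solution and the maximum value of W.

x1 = 0, x2 = 64/7, maximum W = 704/7

Feasible corners and W = 10x1 + 11x2:
  (0, 64/7) → W = 704/7
  (0, 0) → W = 0
  (32/5, 0) → W = 64

The optimum lies where x1 = 0 and 10x1 + 7x2 = 64.
Solving simultaneously gives x1 = 0, x2 = 64/7.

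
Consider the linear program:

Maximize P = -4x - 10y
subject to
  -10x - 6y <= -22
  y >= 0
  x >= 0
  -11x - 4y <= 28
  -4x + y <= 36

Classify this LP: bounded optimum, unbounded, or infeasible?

Vertices and P = -4x - 10y:
  (11/5, 0) → P = -44/5
  (0, 11/3) → P = -110/3
  (0, 36) → P = -360
The feasible region has finitely many vertices and no improving ray; the maximum is -44/5 at (11/5, 0).

bounded optimum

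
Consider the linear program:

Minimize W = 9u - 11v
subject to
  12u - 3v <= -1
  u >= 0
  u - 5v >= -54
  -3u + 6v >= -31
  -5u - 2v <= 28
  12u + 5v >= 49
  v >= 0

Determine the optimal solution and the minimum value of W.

At the optimal vertex, u = 0 and u - 5v = -54.
Solving simultaneously gives u = 0, v = 54/5.

u = 0, v = 54/5, minimum W = -594/5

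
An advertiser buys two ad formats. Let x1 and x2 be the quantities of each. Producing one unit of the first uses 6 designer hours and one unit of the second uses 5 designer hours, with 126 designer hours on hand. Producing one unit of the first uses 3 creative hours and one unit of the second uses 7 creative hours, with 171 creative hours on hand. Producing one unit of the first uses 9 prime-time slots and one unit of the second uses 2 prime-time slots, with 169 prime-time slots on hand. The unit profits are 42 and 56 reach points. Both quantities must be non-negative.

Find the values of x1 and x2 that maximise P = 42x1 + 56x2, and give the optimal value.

x1 = 1, x2 = 24, maximum P = 1386

Corner points and P = 42x1 + 56x2:
  (0, 0) → P = 0
  (0, 171/7) → P = 1368
  (169/9, 0) → P = 2366/3
  (1, 24) → P = 1386
  (593/33, 40/11) → P = 10542/11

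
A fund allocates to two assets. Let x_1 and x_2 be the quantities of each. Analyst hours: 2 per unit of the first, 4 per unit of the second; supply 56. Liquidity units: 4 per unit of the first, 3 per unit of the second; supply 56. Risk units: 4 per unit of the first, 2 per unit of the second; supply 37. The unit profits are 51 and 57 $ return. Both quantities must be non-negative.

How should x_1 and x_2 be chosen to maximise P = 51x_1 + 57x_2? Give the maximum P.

Corner points and P = 51x_1 + 57x_2:
  (0, 0) → P = 0
  (0, 14) → P = 798
  (37/4, 0) → P = 1887/4
  (3, 25/2) → P = 1731/2

At the optimal vertex, 2x_1 + 4x_2 = 56 and 4x_1 + 2x_2 = 37.
Solving simultaneously gives x_1 = 3, x_2 = 25/2.

x_1 = 3, x_2 = 25/2, maximum P = 1731/2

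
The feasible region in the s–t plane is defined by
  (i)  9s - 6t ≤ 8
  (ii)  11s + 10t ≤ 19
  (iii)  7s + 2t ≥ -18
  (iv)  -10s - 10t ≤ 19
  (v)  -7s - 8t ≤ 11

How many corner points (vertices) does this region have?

4

Intersecting each pair of boundary lines and keeping only the points that satisfy every inequality leaves:
  (97/78, 83/156)
  (-1/57, -155/114)
  (-109/24, 331/48)
  (-61/21, 7/6)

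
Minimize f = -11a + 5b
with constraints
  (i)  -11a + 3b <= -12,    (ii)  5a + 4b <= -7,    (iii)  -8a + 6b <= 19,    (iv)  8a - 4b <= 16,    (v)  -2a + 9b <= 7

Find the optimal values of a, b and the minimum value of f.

a = 9/13, b = -34/13, minimum f = -269/13

The binding constraints are 5a + 4b = -7 and 8a - 4b = 16.
Solving simultaneously gives a = 9/13, b = -34/13.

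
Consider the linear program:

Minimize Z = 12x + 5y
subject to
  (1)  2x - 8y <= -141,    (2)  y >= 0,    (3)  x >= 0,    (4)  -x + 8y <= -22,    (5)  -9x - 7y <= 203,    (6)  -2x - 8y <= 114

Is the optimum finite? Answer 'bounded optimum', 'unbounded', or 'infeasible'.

infeasible

The boundaries 2x - 8y = -141 and x = 0 meet at (0, 141/8), but that point violates -x + 8y ≤ -22. Every candidate vertex is excluded by some other constraint, so the feasible region is empty.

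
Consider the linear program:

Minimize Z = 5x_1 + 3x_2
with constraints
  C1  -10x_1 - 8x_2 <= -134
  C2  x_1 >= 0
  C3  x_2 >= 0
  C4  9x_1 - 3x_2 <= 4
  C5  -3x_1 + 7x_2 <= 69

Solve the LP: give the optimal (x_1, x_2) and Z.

Extreme points and Z = 5x_1 + 3x_2:
  (217/51, 583/51) → Z = 2834/51
  (193/47, 546/47) → Z = 2603/47
  (235/54, 211/18) → Z = 1537/27

The optimum lies where -10x_1 - 8x_2 = -134 and -3x_1 + 7x_2 = 69.
Solving simultaneously gives x_1 = 193/47, x_2 = 546/47.

x_1 = 193/47, x_2 = 546/47, minimum Z = 2603/47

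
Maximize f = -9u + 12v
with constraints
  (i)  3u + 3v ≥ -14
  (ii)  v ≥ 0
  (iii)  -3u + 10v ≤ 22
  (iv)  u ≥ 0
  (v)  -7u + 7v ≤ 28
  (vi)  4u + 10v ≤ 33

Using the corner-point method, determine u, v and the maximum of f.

Vertices and f = -9u + 12v:
  (0, 0) → f = 0
  (33/4, 0) → f = -297/4
  (0, 11/5) → f = 132/5
  (11/7, 187/70) → f = 627/35

The binding constraints are -3u + 10v = 22 and u = 0.
Solving simultaneously gives u = 0, v = 11/5.

u = 0, v = 11/5, maximum f = 132/5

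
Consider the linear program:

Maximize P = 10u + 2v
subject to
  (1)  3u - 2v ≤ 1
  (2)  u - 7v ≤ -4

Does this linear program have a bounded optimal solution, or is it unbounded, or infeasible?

From the feasible point (15/19, 13/19), moving in the direction (2, 3) keeps every constraint satisfied while P increases without bound.

unbounded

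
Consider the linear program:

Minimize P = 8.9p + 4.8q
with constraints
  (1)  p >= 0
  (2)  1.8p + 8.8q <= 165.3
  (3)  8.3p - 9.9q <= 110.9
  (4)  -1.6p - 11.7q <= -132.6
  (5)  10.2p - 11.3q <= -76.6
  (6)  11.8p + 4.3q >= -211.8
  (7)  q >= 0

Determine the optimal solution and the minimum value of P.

p = 0, q = 34/3, minimum P = 272/5

Extreme points and P = 8.9p + 4.8q:
  (0, 1653/88) → P = 4959/55
  (0, 34/3) → P = 272/5
  (119381/11010, 30399/1835) → P = 19379821/110100
  (30108/6871, 73754/6871) → P = 3109902/34355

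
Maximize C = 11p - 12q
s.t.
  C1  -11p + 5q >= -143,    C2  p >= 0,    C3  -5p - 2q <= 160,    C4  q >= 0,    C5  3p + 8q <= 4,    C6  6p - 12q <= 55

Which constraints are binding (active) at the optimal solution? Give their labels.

C4 and C5

Corner points and C = 11p - 12q:
  (0, 0) → C = 0
  (0, 1/2) → C = -6
  (4/3, 0) → C = 44/3

The maximum is at (4/3, 0). Substituting into each constraint, equality holds for C4 and C5; the remaining constraints have slack.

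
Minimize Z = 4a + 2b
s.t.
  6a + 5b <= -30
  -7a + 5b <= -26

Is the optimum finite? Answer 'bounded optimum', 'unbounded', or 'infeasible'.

unbounded

From the feasible point (-4/13, -366/65), moving in the direction (-5, -7) keeps every constraint satisfied while Z decreases without bound.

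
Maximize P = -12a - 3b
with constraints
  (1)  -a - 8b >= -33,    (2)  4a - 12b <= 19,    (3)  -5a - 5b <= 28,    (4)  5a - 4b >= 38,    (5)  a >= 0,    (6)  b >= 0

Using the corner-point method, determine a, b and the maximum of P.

a = 95/11, b = 57/44, maximum P = -4731/44

At the optimal vertex, 4a - 12b = 19 and 5a - 4b = 38.
Solving simultaneously gives a = 95/11, b = 57/44.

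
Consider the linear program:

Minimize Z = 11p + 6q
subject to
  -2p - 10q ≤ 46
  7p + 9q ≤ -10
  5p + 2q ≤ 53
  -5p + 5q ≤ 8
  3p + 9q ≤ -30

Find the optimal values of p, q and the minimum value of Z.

p = -31/6, q = -107/30, minimum Z = -2347/30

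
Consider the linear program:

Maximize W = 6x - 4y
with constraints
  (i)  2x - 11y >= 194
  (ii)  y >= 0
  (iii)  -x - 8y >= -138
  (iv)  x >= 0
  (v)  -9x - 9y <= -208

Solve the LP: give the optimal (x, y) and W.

x = 138, y = 0, maximum W = 828

Vertices and W = 6x - 4y:
  (97, 0) → W = 582
  (3070/27, 82/27) → W = 18092/27
  (138, 0) → W = 828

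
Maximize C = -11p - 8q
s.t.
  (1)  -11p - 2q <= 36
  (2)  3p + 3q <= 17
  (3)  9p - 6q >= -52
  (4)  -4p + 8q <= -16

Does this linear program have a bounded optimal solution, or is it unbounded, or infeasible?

unbounded

From the feasible point (-8/3, -10/3), moving in the direction (2, -11) keeps every constraint satisfied while C increases without bound.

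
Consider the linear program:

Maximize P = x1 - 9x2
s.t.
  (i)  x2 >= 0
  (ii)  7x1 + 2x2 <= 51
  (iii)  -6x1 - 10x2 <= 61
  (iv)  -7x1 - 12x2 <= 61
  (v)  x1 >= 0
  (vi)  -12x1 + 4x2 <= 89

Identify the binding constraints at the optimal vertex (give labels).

(i) and (ii)

Feasible corners and P = x1 - 9x2:
  (51/7, 0) → P = 51/7
  (0, 0) → P = 0
  (1/2, 95/4) → P = -853/4
  (0, 89/4) → P = -801/4

The maximum is at (51/7, 0). Substituting into each constraint, equality holds for (i) and (ii); the remaining constraints have slack.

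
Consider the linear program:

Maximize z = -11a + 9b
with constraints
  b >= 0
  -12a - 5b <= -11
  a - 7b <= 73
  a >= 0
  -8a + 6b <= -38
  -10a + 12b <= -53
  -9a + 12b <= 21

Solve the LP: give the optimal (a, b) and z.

Feasible corners and z = -11a + 9b:
  (73, 0) → z = -803
  (53/10, 0) → z = -583/10
  (74, 229/4) → z = -1195/4
The feasible region is unbounded (it extends along (7, 1), (4, 3)), but z strictly decreases along every unbounded feasible direction, so there is no improving ray and the maximum is attained at a vertex.

a = 53/10, b = 0, maximum z = -583/10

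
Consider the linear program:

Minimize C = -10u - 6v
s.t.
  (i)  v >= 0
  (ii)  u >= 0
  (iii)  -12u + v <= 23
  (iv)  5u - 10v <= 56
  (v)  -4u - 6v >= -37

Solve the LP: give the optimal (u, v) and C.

Corner points and C = -10u - 6v:
  (0, 0) → C = 0
  (37/4, 0) → C = -185/2
  (0, 37/6) → C = -37

The optimum lies where v = 0 and -4u - 6v = -37.
Solving simultaneously gives u = 37/4, v = 0.

u = 37/4, v = 0, minimum C = -185/2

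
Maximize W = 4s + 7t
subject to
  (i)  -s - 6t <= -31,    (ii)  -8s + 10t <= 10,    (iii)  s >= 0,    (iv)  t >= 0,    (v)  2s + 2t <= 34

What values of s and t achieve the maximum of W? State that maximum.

Extreme points and W = 4s + 7t:
  (125/29, 129/29) → W = 1403/29
  (71/5, 14/5) → W = 382/5
  (80/9, 73/9) → W = 277/3

The optimum lies where -8s + 10t = 10 and 2s + 2t = 34.
Solving simultaneously gives s = 80/9, t = 73/9.

s = 80/9, t = 73/9, maximum W = 277/3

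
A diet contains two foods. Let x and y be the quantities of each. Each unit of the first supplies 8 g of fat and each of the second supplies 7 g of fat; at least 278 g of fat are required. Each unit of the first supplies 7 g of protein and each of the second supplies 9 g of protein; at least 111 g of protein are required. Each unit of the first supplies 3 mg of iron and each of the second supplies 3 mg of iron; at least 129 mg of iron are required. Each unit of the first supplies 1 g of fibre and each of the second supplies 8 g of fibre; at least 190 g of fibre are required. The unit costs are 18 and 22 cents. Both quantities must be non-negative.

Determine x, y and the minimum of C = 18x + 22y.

x = 22, y = 21, minimum C = 858

Extreme points and C = 18x + 22y:
  (0, 43) → C = 946
  (190, 0) → C = 3420
  (22, 21) → C = 858
The feasible region is unbounded (it extends along (0, 1), (1, 0)), but C strictly increases along every unbounded feasible direction, so there is no improving ray and the minimum is attained at a vertex.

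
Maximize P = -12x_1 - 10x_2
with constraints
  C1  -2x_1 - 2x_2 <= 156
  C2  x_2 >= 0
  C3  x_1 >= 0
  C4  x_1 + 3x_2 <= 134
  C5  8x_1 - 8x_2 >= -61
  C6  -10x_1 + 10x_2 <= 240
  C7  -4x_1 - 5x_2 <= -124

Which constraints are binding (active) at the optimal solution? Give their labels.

C5 and C7

Corner points and P = -12x_1 - 10x_2:
  (134, 0) → P = -1608
  (31, 0) → P = -372
  (889/32, 1133/32) → P = -10999/16
  (229/24, 103/6) → P = -1717/6

The maximum is at (229/24, 103/6). Substituting into each constraint, equality holds for C5 and C7; the remaining constraints have slack.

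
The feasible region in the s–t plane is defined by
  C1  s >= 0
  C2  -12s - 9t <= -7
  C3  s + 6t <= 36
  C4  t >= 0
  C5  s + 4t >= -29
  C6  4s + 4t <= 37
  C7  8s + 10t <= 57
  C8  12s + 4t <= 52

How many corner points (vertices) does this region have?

5

Pairwise boundary intersections that survive every other constraint:
  (0, 7/9)
  (0, 57/10)
  (7/12, 0)
  (13/3, 0)
  (73/22, 67/22)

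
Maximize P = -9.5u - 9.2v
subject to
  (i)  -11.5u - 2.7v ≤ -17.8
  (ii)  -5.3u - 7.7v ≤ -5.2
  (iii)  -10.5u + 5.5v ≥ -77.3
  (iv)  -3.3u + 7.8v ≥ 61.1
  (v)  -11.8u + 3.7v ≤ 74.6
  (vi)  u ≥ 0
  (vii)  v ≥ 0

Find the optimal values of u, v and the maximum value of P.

Extreme points and P = -9.5u - 9.2v:
  (93899/6375, 29888/2125) → P = -17169493/63750
  (0, 47/6) → P = -1081/15
  (0, 746/37) → P = -34316/185
The feasible region is unbounded (it extends along (37, 118), (11, 21)), but P strictly decreases along every unbounded feasible direction, so there is no improving ray and the maximum is attained at a vertex.

u = 0, v = 47/6, maximum P = -1081/15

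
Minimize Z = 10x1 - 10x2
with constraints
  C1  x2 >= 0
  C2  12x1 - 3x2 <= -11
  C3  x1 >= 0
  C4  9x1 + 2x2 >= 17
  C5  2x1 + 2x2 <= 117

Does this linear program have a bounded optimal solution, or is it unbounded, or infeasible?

Feasible corners and Z = 10x1 - 10x2:
  (29/51, 101/17) → Z = -2740/51
  (329/30, 713/15) → Z = -1097/3
  (0, 17/2) → Z = -85
  (0, 117/2) → Z = -585
The feasible region has finitely many vertices and no improving ray; the minimum is -585 at (0, 117/2).

bounded optimum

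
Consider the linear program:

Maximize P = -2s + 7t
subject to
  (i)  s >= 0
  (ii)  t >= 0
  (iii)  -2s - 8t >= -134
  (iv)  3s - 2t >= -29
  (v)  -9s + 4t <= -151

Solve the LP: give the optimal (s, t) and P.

Extreme points and P = -2s + 7t:
  (67, 0) → P = -134
  (151/9, 0) → P = -302/9
  (109/5, 113/10) → P = 71/2

s = 109/5, t = 113/10, maximum P = 71/2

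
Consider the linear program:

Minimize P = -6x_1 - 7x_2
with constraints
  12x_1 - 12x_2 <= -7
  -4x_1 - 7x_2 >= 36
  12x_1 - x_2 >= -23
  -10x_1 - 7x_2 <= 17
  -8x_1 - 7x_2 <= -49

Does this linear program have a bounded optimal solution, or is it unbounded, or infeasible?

The boundaries 12x_1 - 12x_2 = -7 and -8x_1 - 7x_2 = -49 meet at (539/180, 161/45), but that point violates -4x_1 - 7x_2 ≥ 36. Every candidate vertex is excluded by some other constraint, so the feasible region is empty.

infeasible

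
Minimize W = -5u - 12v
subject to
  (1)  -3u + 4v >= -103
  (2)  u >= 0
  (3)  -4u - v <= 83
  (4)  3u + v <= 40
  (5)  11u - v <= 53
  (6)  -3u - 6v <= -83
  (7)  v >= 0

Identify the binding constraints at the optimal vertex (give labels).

Corner points and W = -5u - 12v:
  (0, 40) → W = -480
  (0, 83/6) → W = -166
  (93/14, 281/14) → W = -3837/14
  (401/69, 754/69) → W = -11053/69

The minimum is at (0, 40). Substituting into each constraint, equality holds for (2) and (4); the remaining constraints have slack.

(2) and (4)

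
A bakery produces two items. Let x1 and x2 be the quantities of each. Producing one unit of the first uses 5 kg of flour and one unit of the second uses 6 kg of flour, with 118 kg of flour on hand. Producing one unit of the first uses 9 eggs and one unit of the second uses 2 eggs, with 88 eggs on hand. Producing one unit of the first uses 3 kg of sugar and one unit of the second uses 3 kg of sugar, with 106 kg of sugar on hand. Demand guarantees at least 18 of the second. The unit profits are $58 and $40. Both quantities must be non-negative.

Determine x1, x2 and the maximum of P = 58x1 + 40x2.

Corner points and P = 58x1 + 40x2:
  (0, 59/3) → P = 2360/3
  (0, 18) → P = 720
  (2, 18) → P = 836

x1 = 2, x2 = 18, maximum P = 836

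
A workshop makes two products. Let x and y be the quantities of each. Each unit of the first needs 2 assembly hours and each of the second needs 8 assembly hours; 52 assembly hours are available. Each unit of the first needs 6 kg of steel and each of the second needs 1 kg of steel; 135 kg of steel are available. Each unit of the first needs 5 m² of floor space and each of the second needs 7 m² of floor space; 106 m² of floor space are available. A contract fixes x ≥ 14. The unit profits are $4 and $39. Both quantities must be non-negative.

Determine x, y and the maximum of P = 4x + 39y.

x = 14, y = 3, maximum P = 173

Feasible corners and P = 4x + 39y:
  (106/5, 0) → P = 424/5
  (14, 0) → P = 56
  (242/13, 24/13) → P = 1904/13
  (14, 3) → P = 173

The binding constraints are 2x + 8y = 52 and x = 14.
Solving simultaneously gives x = 14, y = 3.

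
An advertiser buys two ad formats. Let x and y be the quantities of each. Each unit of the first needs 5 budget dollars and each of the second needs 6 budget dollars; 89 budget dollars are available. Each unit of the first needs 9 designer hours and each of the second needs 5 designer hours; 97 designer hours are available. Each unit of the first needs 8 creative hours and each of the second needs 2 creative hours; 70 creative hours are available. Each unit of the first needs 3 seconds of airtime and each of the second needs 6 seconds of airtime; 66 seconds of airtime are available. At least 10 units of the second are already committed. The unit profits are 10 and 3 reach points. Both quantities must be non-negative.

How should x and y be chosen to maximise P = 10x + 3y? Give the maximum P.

x = 2, y = 10, maximum P = 50

Feasible corners and P = 10x + 3y:
  (0, 11) → P = 33
  (0, 10) → P = 30
  (2, 10) → P = 50

The optimum lies where 3x + 6y = 66 and y = 10.
Solving simultaneously gives x = 2, y = 10.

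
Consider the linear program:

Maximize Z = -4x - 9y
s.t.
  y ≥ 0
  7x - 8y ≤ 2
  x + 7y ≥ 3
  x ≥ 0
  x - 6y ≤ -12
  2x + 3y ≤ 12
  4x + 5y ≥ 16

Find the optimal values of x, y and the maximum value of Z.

The binding constraints are x - 6y = -12 and 4x + 5y = 16.
Solving simultaneously gives x = 36/29, y = 64/29.

x = 36/29, y = 64/29, maximum Z = -720/29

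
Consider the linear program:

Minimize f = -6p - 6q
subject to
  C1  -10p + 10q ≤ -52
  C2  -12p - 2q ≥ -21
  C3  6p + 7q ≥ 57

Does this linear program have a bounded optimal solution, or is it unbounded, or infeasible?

The boundaries -10p + 10q = -52 and -12p - 2q = -21 meet at (157/70, -207/70), but that point violates 6p + 7q ≥ 57. Every candidate vertex is excluded by some other constraint, so the feasible region is empty.

infeasible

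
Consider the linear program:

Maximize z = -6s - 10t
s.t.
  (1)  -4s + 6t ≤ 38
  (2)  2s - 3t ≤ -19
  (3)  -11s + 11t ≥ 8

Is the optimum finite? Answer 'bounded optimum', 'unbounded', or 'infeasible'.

unbounded

From the feasible point (185/11, 193/11), moving in the direction (-3, -2) keeps every constraint satisfied while z increases without bound.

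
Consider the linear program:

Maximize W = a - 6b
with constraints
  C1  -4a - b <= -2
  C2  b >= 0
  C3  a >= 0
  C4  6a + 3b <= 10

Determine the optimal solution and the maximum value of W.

a = 5/3, b = 0, maximum W = 5/3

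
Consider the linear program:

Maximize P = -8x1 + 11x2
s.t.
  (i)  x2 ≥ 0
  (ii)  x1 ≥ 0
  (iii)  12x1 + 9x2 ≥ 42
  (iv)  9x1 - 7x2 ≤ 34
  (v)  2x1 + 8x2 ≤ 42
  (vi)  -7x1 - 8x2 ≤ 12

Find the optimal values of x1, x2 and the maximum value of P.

x1 = 0, x2 = 21/4, maximum P = 231/4

Corner points and P = -8x1 + 11x2:
  (7/2, 0) → P = -28
  (34/9, 0) → P = -272/9
  (0, 14/3) → P = 154/3
  (0, 21/4) → P = 231/4
  (283/43, 155/43) → P = -13

At the optimal vertex, x1 = 0 and 2x1 + 8x2 = 42.
Solving simultaneously gives x1 = 0, x2 = 21/4.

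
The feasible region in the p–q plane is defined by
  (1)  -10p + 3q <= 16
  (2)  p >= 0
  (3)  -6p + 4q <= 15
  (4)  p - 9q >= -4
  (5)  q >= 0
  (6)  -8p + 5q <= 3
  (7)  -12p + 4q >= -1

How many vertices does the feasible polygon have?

4

The feasible vertices (each the meet of two boundaries and inside every other half-plane) are:
  (0, 4/9)
  (0, 0)
  (25/104, 49/104)
  (1/12, 0)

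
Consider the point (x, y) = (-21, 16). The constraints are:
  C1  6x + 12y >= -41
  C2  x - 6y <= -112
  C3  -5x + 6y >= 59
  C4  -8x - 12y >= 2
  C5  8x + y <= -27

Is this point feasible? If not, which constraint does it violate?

not feasible — violates C4

Constraint C4: -8x - 12y = -24, which is not ≥ 2. All other constraints are satisfied.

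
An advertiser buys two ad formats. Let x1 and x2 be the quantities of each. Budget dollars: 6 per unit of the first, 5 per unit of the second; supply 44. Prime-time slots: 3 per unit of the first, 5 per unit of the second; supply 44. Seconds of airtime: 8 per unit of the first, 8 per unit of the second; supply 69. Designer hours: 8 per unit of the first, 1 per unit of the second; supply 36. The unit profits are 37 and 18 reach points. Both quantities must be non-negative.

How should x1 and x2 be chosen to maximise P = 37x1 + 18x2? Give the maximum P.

Vertices and P = 37x1 + 18x2:
  (0, 0) → P = 0
  (0, 69/8) → P = 621/4
  (9/2, 0) → P = 333/2
  (7/8, 31/4) → P = 1375/8
  (4, 4) → P = 220

At the optimal vertex, 6x1 + 5x2 = 44 and 8x1 + x2 = 36.
Solving simultaneously gives x1 = 4, x2 = 4.

x1 = 4, x2 = 4, maximum P = 220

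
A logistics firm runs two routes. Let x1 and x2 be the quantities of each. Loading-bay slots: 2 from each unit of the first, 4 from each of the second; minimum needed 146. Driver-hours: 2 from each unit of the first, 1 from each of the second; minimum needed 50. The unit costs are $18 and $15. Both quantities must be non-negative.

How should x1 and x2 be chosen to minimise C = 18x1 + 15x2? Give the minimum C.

x1 = 9, x2 = 32, minimum C = 642

Extreme points and C = 18x1 + 15x2:
  (0, 50) → C = 750
  (73, 0) → C = 1314
  (9, 32) → C = 642
The feasible region is unbounded (it extends along (0, 1), (1, 0)), but C strictly increases along every unbounded feasible direction, so there is no improving ray and the minimum is attained at a vertex.

The optimum lies where 2x1 + 4x2 = 146 and 2x1 + x2 = 50.
Solving simultaneously gives x1 = 9, x2 = 32.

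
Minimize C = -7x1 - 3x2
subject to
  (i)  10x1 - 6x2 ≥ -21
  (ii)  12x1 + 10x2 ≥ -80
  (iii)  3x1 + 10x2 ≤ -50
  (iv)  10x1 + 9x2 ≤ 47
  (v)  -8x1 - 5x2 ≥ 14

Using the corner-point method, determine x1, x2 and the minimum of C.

Vertices and C = -7x1 - 3x2:
  (-10/3, -4) → C = 106/3
  (13, -118/5) → C = -101/5
  (22/13, -358/65) → C = 304/65

x1 = 13, x2 = -118/5, minimum C = -101/5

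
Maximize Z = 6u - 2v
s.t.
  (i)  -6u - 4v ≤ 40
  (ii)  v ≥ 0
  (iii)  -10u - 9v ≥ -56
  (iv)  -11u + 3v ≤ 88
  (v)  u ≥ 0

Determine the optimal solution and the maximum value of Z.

u = 28/5, v = 0, maximum Z = 168/5

Extreme points and Z = 6u - 2v:
  (28/5, 0) → Z = 168/5
  (0, 0) → Z = 0
  (0, 56/9) → Z = -112/9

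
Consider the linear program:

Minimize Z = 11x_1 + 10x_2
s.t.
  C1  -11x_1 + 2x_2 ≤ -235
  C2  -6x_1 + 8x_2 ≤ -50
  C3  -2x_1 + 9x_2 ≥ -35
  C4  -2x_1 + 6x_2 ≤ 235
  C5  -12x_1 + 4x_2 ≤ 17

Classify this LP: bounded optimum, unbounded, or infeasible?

bounded optimum

Corner points and Z = 11x_1 + 10x_2:
  (445/19, 215/19) → Z = 7045/19
  (409/19, 17/19) → Z = 4669/19
  (109, 151/2) → Z = 1954
The feasible region has finitely many vertices and no improving ray; the minimum is 4669/19 at (409/19, 17/19).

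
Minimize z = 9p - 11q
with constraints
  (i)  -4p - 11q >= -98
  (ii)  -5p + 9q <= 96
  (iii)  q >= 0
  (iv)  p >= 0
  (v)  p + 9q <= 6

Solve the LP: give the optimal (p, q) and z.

p = 0, q = 2/3, minimum z = -22/3

The binding constraints are p = 0 and p + 9q = 6.
Solving simultaneously gives p = 0, q = 2/3.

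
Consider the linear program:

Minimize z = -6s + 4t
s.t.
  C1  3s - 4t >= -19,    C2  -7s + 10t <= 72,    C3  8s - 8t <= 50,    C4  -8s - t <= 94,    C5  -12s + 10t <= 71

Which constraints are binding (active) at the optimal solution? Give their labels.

C1 and C3

Vertices and z = -6s + 4t:
  (44, 151/4) → z = -113
  (-47/9, 5/6) → z = 104/3
  (-39/4, -16) → z = -11/2
  (-1011/92, -140/23) → z = 1913/46

The minimum is at (44, 151/4). Substituting into each constraint, equality holds for C1 and C3; the remaining constraints have slack.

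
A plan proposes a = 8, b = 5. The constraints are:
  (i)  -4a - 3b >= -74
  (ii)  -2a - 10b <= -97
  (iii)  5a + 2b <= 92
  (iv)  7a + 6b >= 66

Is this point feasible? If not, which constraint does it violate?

not feasible — violates (ii)

Constraint (ii): -2a - 10b = -66, which is not ≤ -97. All other constraints are satisfied.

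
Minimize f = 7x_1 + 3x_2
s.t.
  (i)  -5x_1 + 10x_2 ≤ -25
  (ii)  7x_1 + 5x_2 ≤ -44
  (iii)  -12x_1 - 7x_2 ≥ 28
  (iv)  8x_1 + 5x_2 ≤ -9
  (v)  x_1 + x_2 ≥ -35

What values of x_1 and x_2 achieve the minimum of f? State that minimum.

x_1 = -65/3, x_2 = -40/3, minimum f = -575/3

Feasible corners and f = 7x_1 + 3x_2:
  (-63/19, -79/19) → f = -678/19
  (-65/3, -40/3) → f = -575/3
  (168/11, -332/11) → f = 180/11
  (217/5, -392/5) → f = 343/5

The optimum lies where -5x_1 + 10x_2 = -25 and x_1 + x_2 = -35.
Solving simultaneously gives x_1 = -65/3, x_2 = -40/3.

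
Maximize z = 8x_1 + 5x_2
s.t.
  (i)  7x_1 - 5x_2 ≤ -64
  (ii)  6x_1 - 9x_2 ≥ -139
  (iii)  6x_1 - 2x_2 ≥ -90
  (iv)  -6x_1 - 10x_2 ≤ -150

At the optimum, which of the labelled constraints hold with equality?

(i) and (ii)

Extreme points and z = 8x_1 + 5x_2:
  (119/33, 589/33) → z = 1299/11
  (11/10, 717/50) → z = 161/2
  (-20/57, 289/19) → z = 4175/57

The maximum is at (119/33, 589/33). Substituting into each constraint, equality holds for (i) and (ii); the remaining constraints have slack.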